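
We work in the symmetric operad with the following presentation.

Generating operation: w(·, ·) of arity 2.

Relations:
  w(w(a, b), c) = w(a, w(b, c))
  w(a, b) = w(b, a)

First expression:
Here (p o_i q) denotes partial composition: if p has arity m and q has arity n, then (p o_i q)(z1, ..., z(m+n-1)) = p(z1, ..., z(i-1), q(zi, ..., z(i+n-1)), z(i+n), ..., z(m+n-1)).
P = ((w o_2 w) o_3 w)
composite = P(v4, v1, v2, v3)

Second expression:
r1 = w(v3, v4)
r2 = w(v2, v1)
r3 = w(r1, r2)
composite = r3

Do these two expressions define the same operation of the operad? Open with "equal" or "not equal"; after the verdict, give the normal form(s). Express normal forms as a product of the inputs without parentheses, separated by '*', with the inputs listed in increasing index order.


equal: each reduces to v1 * v2 * v3 * v4

The first expression reduces to v1 * v2 * v3 * v4
The second expression reduces to v1 * v2 * v3 * v4
Both agree, so they are equal.


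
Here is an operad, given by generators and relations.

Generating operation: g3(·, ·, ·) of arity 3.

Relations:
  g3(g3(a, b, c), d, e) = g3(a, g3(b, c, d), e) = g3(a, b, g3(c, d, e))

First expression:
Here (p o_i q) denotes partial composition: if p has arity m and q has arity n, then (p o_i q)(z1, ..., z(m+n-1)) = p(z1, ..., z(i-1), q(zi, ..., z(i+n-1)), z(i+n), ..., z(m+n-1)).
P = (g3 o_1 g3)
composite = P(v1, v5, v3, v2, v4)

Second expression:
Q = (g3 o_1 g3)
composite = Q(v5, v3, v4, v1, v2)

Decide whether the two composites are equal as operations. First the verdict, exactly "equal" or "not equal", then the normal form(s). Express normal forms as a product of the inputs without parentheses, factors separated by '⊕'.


The first composite normalizes to v1 ⊕ v5 ⊕ v3 ⊕ v2 ⊕ v4
The second composite normalizes to v5 ⊕ v3 ⊕ v4 ⊕ v1 ⊕ v2
The forms do not match — not equal.

not equal; first: v1 ⊕ v5 ⊕ v3 ⊕ v2 ⊕ v4; second: v5 ⊕ v3 ⊕ v4 ⊕ v1 ⊕ v2


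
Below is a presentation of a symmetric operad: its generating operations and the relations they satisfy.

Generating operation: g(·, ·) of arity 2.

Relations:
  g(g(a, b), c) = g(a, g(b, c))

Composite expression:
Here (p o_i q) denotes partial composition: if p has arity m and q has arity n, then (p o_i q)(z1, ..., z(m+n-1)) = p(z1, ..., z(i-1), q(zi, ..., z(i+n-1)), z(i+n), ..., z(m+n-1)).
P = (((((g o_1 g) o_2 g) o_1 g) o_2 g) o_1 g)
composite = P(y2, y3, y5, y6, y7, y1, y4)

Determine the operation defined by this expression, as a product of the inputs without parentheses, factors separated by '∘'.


y2 ∘ y3 ∘ y5 ∘ y6 ∘ y7 ∘ y1 ∘ y4

Associativity of g dissolves the nesting; only the y-input order survives.
g(y2, y3) reduces to y2 ∘ y3
g(y5, y6) reduces to y5 ∘ y6
g(g(y2, y3), g(y5, y6)) reduces to y2 ∘ y3 ∘ y5 ∘ y6
g(y7, y1) reduces to y7 ∘ y1
g(g(g(y2, y3), g(y5, y6)), g(y7, y1)) reduces to y2 ∘ y3 ∘ y5 ∘ y6 ∘ y7 ∘ y1
g(g(g(g(y2, y3), g(y5, y6)), g(y7, y1)), y4) reduces to y2 ∘ y3 ∘ y5 ∘ y6 ∘ y7 ∘ y1 ∘ y4


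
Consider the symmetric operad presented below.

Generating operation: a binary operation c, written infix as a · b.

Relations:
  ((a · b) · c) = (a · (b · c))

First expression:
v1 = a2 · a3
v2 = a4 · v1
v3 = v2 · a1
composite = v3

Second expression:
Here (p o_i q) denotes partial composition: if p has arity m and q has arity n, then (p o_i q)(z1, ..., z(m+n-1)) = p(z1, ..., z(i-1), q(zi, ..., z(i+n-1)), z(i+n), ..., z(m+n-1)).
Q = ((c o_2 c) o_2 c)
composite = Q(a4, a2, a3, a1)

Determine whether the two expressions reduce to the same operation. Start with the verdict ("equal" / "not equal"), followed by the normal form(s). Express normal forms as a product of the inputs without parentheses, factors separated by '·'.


equal — both sides give a4 · a2 · a3 · a1

In normal form, the first expression is a4 · a2 · a3 · a1
In normal form, the second expression is a4 · a2 · a3 · a1
Identical normal forms: equal.


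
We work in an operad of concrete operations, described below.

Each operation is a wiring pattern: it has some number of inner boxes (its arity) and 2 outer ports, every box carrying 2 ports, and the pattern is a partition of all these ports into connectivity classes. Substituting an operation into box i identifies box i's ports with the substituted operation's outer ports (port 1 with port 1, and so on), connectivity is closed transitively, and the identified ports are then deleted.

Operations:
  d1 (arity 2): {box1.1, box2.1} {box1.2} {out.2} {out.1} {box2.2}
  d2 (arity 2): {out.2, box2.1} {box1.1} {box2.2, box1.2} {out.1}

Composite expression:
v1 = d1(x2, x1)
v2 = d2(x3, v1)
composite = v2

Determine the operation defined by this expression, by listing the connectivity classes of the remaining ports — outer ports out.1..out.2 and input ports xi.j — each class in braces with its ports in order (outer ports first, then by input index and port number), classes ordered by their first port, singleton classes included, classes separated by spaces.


Treat the ports identified at d2 as solder joints: merge, then drop.
d1 over (x2, x1) gives {out.1} {out.2} {x1.1, x2.1} {x1.2} {x2.2}, out.j being that stage's outer ports
d2 over (x3, x2, x1) gives {out.1} {out.2} {x1.1, x2.1} {x1.2} {x2.2} {x3.1} {x3.2}, out.j being that stage's outer ports

{out.1} {out.2} {x1.1, x2.1} {x1.2} {x2.2} {x3.1} {x3.2}


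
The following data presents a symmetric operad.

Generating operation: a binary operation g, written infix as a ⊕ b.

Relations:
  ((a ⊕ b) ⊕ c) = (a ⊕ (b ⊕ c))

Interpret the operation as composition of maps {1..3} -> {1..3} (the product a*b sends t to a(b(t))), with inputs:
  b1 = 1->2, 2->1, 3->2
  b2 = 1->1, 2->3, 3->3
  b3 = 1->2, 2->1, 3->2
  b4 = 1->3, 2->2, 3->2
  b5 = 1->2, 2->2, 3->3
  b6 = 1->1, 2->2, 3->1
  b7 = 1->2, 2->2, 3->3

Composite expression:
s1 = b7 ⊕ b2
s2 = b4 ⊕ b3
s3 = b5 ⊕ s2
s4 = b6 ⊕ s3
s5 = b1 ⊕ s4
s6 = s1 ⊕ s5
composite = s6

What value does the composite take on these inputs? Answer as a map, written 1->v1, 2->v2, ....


(b7 ⊕ b2) = 1->2, 2->3, 3->3
(b4 ⊕ b3) = 1->2, 2->3, 3->2
(b5 ⊕ (b4 ⊕ b3)) = 1->2, 2->3, 3->2
(b6 ⊕ (b5 ⊕ (b4 ⊕ b3))) = 1->2, 2->1, 3->2
(b1 ⊕ (b6 ⊕ (b5 ⊕ (b4 ⊕ b3)))) = 1->1, 2->2, 3->1
((b7 ⊕ b2) ⊕ (b1 ⊕ (b6 ⊕ (b5 ⊕ (b4 ⊕ b3))))) = 1->2, 2->3, 3->2

1->2, 2->3, 3->2


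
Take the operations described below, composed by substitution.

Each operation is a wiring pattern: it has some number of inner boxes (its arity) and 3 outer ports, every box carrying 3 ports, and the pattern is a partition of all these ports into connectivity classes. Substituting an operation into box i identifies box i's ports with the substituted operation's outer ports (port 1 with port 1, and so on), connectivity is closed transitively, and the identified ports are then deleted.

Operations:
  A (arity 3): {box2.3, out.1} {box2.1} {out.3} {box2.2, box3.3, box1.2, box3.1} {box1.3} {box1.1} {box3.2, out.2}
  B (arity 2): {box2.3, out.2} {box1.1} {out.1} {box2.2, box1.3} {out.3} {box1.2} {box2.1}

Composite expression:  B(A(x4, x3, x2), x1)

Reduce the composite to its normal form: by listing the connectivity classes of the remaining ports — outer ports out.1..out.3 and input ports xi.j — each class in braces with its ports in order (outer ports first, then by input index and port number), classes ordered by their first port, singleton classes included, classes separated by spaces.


{out.1} {out.2, x1.3} {out.3} {x1.1} {x1.2} {x2.1, x2.3, x3.2, x4.2} {x2.2} {x3.1} {x3.3} {x4.1} {x4.3}


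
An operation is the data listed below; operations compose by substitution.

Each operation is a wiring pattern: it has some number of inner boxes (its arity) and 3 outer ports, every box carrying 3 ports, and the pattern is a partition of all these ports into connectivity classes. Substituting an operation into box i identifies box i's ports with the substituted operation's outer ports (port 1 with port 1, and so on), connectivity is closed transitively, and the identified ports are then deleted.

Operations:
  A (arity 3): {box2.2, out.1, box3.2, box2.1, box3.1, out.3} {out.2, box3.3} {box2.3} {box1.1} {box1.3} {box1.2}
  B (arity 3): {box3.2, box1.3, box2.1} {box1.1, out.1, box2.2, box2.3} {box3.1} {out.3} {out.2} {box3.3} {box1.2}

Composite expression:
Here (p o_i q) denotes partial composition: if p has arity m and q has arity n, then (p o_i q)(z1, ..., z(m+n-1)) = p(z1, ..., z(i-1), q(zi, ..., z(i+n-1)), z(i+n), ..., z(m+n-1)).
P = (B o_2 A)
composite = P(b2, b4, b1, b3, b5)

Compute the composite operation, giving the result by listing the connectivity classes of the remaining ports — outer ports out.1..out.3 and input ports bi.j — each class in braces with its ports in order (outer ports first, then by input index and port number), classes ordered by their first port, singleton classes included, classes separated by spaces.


After gluing at B, chains via deleted ports link the b-ports.
stage A: inputs (b4, b1, b3), connectivity {out.1, out.3, b1.1, b1.2, b3.1, b3.2} {out.2, b3.3} {b1.3} {b4.1} {b4.2} {b4.3}, out.j its boundary
stage B: inputs (b2, b4, b1, b3, b5), connectivity {out.1, b1.1, b1.2, b2.1, b2.3, b3.1, b3.2, b3.3, b5.2} {out.2} {out.3} {b1.3} {b2.2} {b4.1} {b4.2} {b4.3} {b5.1} {b5.3}, out.j its boundary

{out.1, b1.1, b1.2, b2.1, b2.3, b3.1, b3.2, b3.3, b5.2} {out.2} {out.3} {b1.3} {b2.2} {b4.1} {b4.2} {b4.3} {b5.1} {b5.3}


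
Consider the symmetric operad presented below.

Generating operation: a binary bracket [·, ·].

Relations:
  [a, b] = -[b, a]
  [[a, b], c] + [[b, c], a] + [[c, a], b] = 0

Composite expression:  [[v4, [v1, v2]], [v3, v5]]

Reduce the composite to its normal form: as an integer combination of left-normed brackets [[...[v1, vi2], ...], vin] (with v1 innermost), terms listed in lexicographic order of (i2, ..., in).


-[[[[v1, v2], v4], v3], v5] + [[[[v1, v2], v4], v5], v3]

Expand each bracket as ab - ba; the v1-initial words give the coefficients.
Composite bracket: [[v4, [v1, v2]], [v3, v5]]
Under [a, b] = ab - ba we get 16 signed associative words (2^4 = 16).
Collect the words opening with v1:
  the word v1v2v4v3v5 carries sign -1 and contributes -[[[[v1, v2], v4], v3], v5]
  the word v1v2v4v5v3 carries sign +1 and contributes +[[[[v1, v2], v4], v5], v3]


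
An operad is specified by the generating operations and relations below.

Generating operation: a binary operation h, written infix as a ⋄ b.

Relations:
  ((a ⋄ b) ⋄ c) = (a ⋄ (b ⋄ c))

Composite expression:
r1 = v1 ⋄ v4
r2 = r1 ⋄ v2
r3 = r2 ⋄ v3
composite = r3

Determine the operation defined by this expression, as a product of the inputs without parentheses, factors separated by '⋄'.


v1 ⋄ v4 ⋄ v2 ⋄ v3

Under associativity of h, the answer is the v's in reading order.
(v1 ⋄ v4) linearizes to v1 ⋄ v4
((v1 ⋄ v4) ⋄ v2) linearizes to v1 ⋄ v4 ⋄ v2
(((v1 ⋄ v4) ⋄ v2) ⋄ v3) linearizes to v1 ⋄ v4 ⋄ v2 ⋄ v3


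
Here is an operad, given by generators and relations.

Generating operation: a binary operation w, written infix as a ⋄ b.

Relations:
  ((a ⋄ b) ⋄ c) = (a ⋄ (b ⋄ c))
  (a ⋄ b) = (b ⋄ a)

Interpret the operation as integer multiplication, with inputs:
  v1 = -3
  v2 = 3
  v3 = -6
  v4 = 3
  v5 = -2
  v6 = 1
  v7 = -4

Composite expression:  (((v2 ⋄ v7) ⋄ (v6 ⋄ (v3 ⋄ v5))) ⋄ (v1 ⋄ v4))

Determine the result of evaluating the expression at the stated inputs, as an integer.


1296

(v2 ⋄ v7) = -12
(v3 ⋄ v5) = 12
(v6 ⋄ (v3 ⋄ v5)) = 12
((v2 ⋄ v7) ⋄ (v6 ⋄ (v3 ⋄ v5))) = -144
(v1 ⋄ v4) = -9
(((v2 ⋄ v7) ⋄ (v6 ⋄ (v3 ⋄ v5))) ⋄ (v1 ⋄ v4)) = 1296


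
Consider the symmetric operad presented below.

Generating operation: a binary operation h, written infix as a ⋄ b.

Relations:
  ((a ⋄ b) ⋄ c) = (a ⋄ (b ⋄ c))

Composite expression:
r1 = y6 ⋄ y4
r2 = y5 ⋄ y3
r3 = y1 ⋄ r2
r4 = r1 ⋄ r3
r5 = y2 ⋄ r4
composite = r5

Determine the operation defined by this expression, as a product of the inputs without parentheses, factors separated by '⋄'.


y2 ⋄ y6 ⋄ y4 ⋄ y1 ⋄ y5 ⋄ y3

Every regrouping of h is equal, so read the y-inputs in written order.
(y6 ⋄ y4) collapses to y6 ⋄ y4
(y5 ⋄ y3) collapses to y5 ⋄ y3
(y1 ⋄ (y5 ⋄ y3)) collapses to y1 ⋄ y5 ⋄ y3
((y6 ⋄ y4) ⋄ (y1 ⋄ (y5 ⋄ y3))) collapses to y6 ⋄ y4 ⋄ y1 ⋄ y5 ⋄ y3
(y2 ⋄ ((y6 ⋄ y4) ⋄ (y1 ⋄ (y5 ⋄ y3)))) collapses to y2 ⋄ y6 ⋄ y4 ⋄ y1 ⋄ y5 ⋄ y3


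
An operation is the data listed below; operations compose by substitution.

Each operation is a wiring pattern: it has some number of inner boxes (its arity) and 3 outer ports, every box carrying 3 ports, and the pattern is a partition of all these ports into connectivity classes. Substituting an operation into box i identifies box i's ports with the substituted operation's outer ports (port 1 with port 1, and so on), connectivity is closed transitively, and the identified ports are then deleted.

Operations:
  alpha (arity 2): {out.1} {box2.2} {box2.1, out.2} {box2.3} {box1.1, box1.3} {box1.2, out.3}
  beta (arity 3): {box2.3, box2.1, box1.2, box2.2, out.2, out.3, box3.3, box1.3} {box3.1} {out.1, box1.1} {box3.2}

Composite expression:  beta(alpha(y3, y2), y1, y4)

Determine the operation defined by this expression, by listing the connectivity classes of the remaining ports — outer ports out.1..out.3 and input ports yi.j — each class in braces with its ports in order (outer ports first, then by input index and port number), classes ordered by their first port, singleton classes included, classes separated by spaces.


{out.1} {out.2, out.3, y1.1, y1.2, y1.3, y2.1, y3.2, y4.3} {y2.2} {y2.3} {y3.1, y3.3} {y4.1} {y4.2}


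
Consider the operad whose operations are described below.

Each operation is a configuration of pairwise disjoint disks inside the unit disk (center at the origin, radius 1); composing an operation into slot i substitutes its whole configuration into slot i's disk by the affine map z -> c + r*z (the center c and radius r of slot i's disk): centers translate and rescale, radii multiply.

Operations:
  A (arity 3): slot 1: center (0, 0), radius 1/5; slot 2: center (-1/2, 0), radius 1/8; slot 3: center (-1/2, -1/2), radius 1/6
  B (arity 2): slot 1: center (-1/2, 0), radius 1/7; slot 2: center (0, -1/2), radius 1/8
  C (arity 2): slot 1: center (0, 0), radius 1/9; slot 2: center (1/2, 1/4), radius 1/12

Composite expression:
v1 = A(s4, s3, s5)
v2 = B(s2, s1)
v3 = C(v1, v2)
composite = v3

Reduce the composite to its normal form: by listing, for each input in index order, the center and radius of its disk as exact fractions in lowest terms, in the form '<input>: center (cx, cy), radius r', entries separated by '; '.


s1: center (1/2, 5/24), radius 1/96; s2: center (11/24, 1/4), radius 1/84; s3: center (-1/18, 0), radius 1/72; s4: center (0, 0), radius 1/45; s5: center (-1/18, -1/18), radius 1/54

Below C, radii multiply path by path; the s-disk centers shift.
s4 passes through 2 substitutions, ending at center (0, 0), radius 1/45
s3 passes through 2 substitutions, ending at center (-1/18, 0), radius 1/72
s5 passes through 2 substitutions, ending at center (-1/18, -1/18), radius 1/54
s2 passes through 2 substitutions, ending at center (11/24, 1/4), radius 1/84
s1 passes through 2 substitutions, ending at center (1/2, 5/24), radius 1/96


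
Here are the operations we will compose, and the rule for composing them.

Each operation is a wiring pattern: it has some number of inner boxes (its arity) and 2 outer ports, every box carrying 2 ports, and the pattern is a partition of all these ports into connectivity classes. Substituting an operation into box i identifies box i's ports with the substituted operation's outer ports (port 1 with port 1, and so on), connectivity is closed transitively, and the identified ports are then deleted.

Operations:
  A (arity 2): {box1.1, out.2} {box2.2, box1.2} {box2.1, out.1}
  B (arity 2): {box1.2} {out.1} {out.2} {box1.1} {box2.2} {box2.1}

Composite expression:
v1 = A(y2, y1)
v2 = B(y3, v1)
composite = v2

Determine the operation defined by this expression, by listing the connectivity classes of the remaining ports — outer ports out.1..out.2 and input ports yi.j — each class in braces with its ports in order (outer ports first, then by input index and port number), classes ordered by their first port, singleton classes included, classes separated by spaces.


{out.1} {out.2} {y1.1} {y1.2, y2.2} {y2.1} {y3.1} {y3.2}

After gluing at B, chains via deleted ports link the y-ports.
A over (y2, y1) gives {out.1, y1.1} {out.2, y2.1} {y1.2, y2.2}, out.j being that stage's outer ports
B over (y3, y2, y1) gives {out.1} {out.2} {y1.1} {y1.2, y2.2} {y2.1} {y3.1} {y3.2}, out.j being that stage's outer ports


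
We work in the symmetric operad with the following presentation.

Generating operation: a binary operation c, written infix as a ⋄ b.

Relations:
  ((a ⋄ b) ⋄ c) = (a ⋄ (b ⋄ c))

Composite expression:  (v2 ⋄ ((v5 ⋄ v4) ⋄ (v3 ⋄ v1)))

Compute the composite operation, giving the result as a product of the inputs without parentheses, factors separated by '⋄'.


Under associativity of c, the answer is the v's in reading order.
(v5 ⋄ v4) unparenthesizes to v5 ⋄ v4
(v3 ⋄ v1) unparenthesizes to v3 ⋄ v1
((v5 ⋄ v4) ⋄ (v3 ⋄ v1)) unparenthesizes to v5 ⋄ v4 ⋄ v3 ⋄ v1
(v2 ⋄ ((v5 ⋄ v4) ⋄ (v3 ⋄ v1))) unparenthesizes to v2 ⋄ v5 ⋄ v4 ⋄ v3 ⋄ v1

v2 ⋄ v5 ⋄ v4 ⋄ v3 ⋄ v1


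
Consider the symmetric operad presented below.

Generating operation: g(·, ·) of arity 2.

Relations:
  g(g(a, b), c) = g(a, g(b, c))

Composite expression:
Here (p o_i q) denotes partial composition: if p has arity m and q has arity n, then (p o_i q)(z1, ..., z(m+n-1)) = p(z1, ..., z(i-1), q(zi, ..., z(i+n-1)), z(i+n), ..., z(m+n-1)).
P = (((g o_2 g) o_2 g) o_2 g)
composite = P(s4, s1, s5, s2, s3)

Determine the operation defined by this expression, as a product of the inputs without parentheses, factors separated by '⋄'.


Under associativity of g, the answer is the s's in reading order.
g(s1, s5) unparenthesizes to s1 ⋄ s5
g(g(s1, s5), s2) unparenthesizes to s1 ⋄ s5 ⋄ s2
g(g(g(s1, s5), s2), s3) unparenthesizes to s1 ⋄ s5 ⋄ s2 ⋄ s3
g(s4, g(g(g(s1, s5), s2), s3)) unparenthesizes to s4 ⋄ s1 ⋄ s5 ⋄ s2 ⋄ s3

s4 ⋄ s1 ⋄ s5 ⋄ s2 ⋄ s3


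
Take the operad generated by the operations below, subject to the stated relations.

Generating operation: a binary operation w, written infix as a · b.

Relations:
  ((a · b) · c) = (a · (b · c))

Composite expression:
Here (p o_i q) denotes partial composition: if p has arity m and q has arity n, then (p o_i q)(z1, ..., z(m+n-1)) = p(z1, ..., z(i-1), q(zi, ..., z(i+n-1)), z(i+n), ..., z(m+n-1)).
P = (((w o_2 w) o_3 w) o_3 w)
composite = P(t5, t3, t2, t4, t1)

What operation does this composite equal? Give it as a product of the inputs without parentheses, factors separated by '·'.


t5 · t3 · t2 · t4 · t1


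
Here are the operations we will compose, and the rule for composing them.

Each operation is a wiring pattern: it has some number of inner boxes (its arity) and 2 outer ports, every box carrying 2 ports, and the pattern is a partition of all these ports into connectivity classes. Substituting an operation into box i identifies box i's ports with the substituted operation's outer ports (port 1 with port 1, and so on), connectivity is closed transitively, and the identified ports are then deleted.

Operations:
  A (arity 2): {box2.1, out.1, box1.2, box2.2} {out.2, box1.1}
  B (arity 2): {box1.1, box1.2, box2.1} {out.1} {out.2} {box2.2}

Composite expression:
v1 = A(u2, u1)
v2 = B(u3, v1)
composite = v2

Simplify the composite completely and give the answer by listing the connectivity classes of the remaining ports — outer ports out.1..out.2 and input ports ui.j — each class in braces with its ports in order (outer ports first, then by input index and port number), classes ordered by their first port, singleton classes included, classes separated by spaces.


Reachability decides: close wires over B-identified ports.
A over (u2, u1) gives {out.1, u1.1, u1.2, u2.2} {out.2, u2.1}, out.j being that stage's outer ports
B over (u3, u2, u1) gives {out.1} {out.2} {u1.1, u1.2, u2.2, u3.1, u3.2} {u2.1}, out.j being that stage's outer ports

{out.1} {out.2} {u1.1, u1.2, u2.2, u3.1, u3.2} {u2.1}


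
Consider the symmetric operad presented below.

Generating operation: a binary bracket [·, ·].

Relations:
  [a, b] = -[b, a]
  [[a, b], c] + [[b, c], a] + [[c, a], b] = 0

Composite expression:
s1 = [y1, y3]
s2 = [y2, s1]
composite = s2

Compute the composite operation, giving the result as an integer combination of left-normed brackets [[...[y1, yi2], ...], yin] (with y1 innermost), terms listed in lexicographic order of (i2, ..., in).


A multilinear Lie element is pinned by y1-initial words (y1 innermost).
Composite bracket: [y2, [y1, y3]]
Each bracket splits as ab - ba, giving 4 signed words (2^2 = 4).
Collect the words opening with y1:
  sign of y1y3y2 is -1, so it contributes -[[y1, y3], y2]

-[[y1, y3], y2]


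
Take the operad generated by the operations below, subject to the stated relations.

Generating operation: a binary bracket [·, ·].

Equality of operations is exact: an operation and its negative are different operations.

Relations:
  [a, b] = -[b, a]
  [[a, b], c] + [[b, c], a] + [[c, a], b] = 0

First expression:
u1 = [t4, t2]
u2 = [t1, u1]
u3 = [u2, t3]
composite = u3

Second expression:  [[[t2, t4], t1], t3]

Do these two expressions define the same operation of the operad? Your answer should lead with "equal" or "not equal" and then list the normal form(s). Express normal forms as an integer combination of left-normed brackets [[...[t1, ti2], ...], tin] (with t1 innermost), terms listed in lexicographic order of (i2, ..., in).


equal; the common form is -[[[t1, t2], t4], t3] + [[[t1, t4], t2], t3]

Normal form of the first expression: -[[[t1, t2], t4], t3] + [[[t1, t4], t2], t3]
Normal form of the second expression: -[[[t1, t2], t4], t3] + [[[t1, t4], t2], t3]
Same normal form: equal.


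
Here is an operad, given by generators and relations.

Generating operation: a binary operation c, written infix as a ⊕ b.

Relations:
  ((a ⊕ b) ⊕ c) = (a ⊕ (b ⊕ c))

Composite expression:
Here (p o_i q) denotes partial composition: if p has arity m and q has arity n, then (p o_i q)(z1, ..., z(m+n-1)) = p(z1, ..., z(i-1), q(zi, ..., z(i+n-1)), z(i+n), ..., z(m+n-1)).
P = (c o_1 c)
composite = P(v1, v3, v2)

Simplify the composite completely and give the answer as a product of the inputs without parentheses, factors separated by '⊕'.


v1 ⊕ v3 ⊕ v2

Associativity of c dissolves the nesting; only the v-input order survives.
(v1 ⊕ v3) flattens to v1 ⊕ v3
((v1 ⊕ v3) ⊕ v2) flattens to v1 ⊕ v3 ⊕ v2


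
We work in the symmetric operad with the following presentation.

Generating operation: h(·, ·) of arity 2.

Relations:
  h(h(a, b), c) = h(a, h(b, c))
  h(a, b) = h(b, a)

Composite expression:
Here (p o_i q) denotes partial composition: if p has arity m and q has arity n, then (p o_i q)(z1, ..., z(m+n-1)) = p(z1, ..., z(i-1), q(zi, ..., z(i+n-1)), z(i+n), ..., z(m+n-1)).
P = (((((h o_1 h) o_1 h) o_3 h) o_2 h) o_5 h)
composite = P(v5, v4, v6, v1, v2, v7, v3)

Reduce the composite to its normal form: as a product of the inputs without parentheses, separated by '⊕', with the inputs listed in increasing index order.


Shape and order are irrelevant to h; the v-input set decides.
h(v4, v6) reduces to v4 ⊕ v6
h(v5, h(v4, v6)) reduces to v5 ⊕ v4 ⊕ v6
h(v2, v7) reduces to v2 ⊕ v7
h(v1, h(v2, v7)) reduces to v1 ⊕ v2 ⊕ v7
h(h(v5, h(v4, v6)), h(v1, h(v2, v7))) reduces to v5 ⊕ v4 ⊕ v6 ⊕ v1 ⊕ v2 ⊕ v7
h(h(h(v5, h(v4, v6)), h(v1, h(v2, v7))), v3) reduces to v5 ⊕ v4 ⊕ v6 ⊕ v1 ⊕ v2 ⊕ v7 ⊕ v3
rearranged into index order: v1 ⊕ v2 ⊕ v3 ⊕ v4 ⊕ v5 ⊕ v6 ⊕ v7

v1 ⊕ v2 ⊕ v3 ⊕ v4 ⊕ v5 ⊕ v6 ⊕ v7


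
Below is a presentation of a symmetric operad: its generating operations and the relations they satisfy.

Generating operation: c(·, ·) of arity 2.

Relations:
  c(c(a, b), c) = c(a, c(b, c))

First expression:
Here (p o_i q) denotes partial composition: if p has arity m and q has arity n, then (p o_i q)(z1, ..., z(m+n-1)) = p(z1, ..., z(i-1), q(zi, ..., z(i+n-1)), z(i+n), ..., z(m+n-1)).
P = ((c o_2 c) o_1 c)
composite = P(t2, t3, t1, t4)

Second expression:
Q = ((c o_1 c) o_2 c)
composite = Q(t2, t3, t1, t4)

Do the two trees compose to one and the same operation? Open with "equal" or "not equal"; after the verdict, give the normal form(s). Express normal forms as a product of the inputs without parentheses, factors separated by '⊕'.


equal; both compose to t2 ⊕ t3 ⊕ t1 ⊕ t4

The first expression, normalized: t2 ⊕ t3 ⊕ t1 ⊕ t4
The second expression, normalized: t2 ⊕ t3 ⊕ t1 ⊕ t4
One common form — equal.


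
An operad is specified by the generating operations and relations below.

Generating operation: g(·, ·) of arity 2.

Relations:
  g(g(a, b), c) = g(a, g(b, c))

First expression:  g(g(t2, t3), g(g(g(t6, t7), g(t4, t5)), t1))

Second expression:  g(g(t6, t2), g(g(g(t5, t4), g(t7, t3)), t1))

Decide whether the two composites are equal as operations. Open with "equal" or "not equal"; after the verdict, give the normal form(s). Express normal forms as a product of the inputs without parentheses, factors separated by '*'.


not equal; the first gives t2 * t3 * t6 * t7 * t4 * t5 * t1 and the second t6 * t2 * t5 * t4 * t7 * t3 * t1

The first expression reduces to t2 * t3 * t6 * t7 * t4 * t5 * t1
The second expression reduces to t6 * t2 * t5 * t4 * t7 * t3 * t1
No match — not equal.


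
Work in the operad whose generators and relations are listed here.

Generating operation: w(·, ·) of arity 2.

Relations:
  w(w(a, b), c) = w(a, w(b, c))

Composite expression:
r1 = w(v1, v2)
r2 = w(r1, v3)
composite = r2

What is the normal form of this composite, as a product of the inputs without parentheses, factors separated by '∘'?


The w-tree's shape is irrelevant; the v-reading-order decides.
w(v1, v2) spells out as v1 ∘ v2
w(w(v1, v2), v3) spells out as v1 ∘ v2 ∘ v3

v1 ∘ v2 ∘ v3


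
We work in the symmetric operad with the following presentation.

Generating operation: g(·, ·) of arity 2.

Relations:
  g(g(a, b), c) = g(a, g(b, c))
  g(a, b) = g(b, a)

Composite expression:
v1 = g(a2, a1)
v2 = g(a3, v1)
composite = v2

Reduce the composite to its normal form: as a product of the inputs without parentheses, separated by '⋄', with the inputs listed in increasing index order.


Shape and order are irrelevant to g; the a-input set decides.
g(a2, a1) linearizes to a2 ⋄ a1
g(a3, g(a2, a1)) linearizes to a3 ⋄ a2 ⋄ a1
reordering the factors by index: a1 ⋄ a2 ⋄ a3

a1 ⋄ a2 ⋄ a3


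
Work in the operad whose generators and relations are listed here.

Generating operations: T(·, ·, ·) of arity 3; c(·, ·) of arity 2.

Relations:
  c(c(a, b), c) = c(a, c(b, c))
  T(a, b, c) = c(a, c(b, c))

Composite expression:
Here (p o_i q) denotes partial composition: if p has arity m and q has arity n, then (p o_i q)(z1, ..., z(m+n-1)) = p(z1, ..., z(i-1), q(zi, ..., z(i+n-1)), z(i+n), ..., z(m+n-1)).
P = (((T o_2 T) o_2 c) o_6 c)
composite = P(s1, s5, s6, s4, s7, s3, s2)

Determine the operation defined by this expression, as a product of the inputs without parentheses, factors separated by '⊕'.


s1 ⊕ s5 ⊕ s6 ⊕ s4 ⊕ s7 ⊕ s3 ⊕ s2

Key point: T is associative — brackets drop, the s-order remains.
c(s5, s6) flattens to s5 ⊕ s6
T(c(s5, s6), s4, s7) flattens to s5 ⊕ s6 ⊕ s4 ⊕ s7
c(s3, s2) flattens to s3 ⊕ s2
T(s1, T(c(s5, s6), s4, s7), c(s3, s2)) flattens to s1 ⊕ s5 ⊕ s6 ⊕ s4 ⊕ s7 ⊕ s3 ⊕ s2


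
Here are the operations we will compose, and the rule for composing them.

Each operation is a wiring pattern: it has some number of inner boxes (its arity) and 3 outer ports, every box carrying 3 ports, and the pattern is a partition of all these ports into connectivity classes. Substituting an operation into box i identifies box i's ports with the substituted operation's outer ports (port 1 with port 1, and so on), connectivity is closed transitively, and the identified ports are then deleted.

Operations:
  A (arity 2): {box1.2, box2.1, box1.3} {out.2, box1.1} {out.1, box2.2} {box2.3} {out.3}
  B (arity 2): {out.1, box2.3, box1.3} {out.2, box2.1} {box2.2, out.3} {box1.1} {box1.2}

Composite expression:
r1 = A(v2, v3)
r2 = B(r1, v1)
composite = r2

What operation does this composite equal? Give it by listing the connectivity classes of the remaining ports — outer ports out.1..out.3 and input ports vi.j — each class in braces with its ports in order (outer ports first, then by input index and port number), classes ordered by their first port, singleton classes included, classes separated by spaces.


{out.1, v1.3} {out.2, v1.1} {out.3, v1.2} {v2.1} {v2.2, v2.3, v3.1} {v3.2} {v3.3}

After gluing at B, chains via deleted ports link the v-ports.
through A, on inputs (v2, v3): {out.1, v3.2} {out.2, v2.1} {out.3} {v2.2, v2.3, v3.1} {v3.3} (out.j = stage outer ports)
through B, on inputs (v2, v3, v1): {out.1, v1.3} {out.2, v1.1} {out.3, v1.2} {v2.1} {v2.2, v2.3, v3.1} {v3.2} {v3.3} (out.j = stage outer ports)


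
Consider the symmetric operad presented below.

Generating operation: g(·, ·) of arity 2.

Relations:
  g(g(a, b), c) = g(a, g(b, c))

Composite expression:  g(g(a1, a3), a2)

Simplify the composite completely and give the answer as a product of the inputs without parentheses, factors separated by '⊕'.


a1 ⊕ a3 ⊕ a2

All parenthesizations of g agree; list the a-inputs left to right.
g(a1, a3) unparenthesizes to a1 ⊕ a3
g(g(a1, a3), a2) unparenthesizes to a1 ⊕ a3 ⊕ a2


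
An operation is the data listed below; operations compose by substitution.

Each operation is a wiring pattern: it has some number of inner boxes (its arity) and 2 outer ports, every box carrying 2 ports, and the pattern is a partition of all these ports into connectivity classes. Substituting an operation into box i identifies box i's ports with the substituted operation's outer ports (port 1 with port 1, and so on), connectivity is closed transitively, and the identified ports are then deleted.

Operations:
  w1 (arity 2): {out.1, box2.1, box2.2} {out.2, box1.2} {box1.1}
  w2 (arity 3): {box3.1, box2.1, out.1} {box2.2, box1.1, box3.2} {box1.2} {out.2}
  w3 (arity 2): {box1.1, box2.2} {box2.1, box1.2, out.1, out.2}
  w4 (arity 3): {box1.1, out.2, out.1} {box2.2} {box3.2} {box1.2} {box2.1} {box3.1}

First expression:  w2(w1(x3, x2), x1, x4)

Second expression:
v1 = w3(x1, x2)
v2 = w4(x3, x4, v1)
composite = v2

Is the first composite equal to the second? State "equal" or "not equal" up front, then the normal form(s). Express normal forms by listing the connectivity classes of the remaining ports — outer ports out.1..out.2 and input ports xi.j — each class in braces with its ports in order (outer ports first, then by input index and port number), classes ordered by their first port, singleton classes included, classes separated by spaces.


Reducing the first expression gives {out.1, x1.1, x4.1} {out.2} {x1.2, x2.1, x2.2, x4.2} {x3.1} {x3.2}
Reducing the second expression gives {out.1, out.2, x3.1} {x1.1, x2.2} {x1.2, x2.1} {x3.2} {x4.1} {x4.2}
Distinct normal forms: not equal.

not equal; the first gives {out.1, x1.1, x4.1} {out.2} {x1.2, x2.1, x2.2, x4.2} {x3.1} {x3.2} and the second {out.1, out.2, x3.1} {x1.1, x2.2} {x1.2, x2.1} {x3.2} {x4.1} {x4.2}


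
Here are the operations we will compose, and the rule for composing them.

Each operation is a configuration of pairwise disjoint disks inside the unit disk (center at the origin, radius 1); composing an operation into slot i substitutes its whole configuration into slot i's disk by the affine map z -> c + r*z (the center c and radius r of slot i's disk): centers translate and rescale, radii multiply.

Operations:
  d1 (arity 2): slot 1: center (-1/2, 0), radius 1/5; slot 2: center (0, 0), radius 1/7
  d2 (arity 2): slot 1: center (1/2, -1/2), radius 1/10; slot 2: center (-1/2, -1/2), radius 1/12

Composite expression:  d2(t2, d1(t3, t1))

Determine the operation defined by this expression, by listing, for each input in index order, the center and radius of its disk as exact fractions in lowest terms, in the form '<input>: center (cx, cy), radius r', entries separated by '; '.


t1: center (-1/2, -1/2), radius 1/84; t2: center (1/2, -1/2), radius 1/10; t3: center (-13/24, -1/2), radius 1/60


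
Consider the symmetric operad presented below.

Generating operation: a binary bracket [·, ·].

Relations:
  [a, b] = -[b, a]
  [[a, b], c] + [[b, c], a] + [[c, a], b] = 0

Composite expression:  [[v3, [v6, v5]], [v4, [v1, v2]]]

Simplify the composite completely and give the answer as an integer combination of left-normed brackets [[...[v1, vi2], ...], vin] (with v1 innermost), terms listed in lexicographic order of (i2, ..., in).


-[[[[[v1, v2], v4], v3], v5], v6] + [[[[[v1, v2], v4], v3], v6], v5] + [[[[[v1, v2], v4], v5], v6], v3] - [[[[[v1, v2], v4], v6], v5], v3]

Antisymmetry and Jacobi reduce to v1-anchored left-normed brackets.
Composite bracket: [[v3, [v6, v5]], [v4, [v1, v2]]]
Expanding via [a, b] = ab - ba: 32 signed words (2^5 = 32).
The v1-initial words carry the normal form:
  v1v2v4v3v5v6 appears with sign -1, giving the term -[[[[[v1, v2], v4], v3], v5], v6]
  v1v2v4v3v6v5 appears with sign +1, giving the term +[[[[[v1, v2], v4], v3], v6], v5]
  v1v2v4v5v6v3 appears with sign +1, giving the term +[[[[[v1, v2], v4], v5], v6], v3]
  v1v2v4v6v5v3 appears with sign -1, giving the term -[[[[[v1, v2], v4], v6], v5], v3]


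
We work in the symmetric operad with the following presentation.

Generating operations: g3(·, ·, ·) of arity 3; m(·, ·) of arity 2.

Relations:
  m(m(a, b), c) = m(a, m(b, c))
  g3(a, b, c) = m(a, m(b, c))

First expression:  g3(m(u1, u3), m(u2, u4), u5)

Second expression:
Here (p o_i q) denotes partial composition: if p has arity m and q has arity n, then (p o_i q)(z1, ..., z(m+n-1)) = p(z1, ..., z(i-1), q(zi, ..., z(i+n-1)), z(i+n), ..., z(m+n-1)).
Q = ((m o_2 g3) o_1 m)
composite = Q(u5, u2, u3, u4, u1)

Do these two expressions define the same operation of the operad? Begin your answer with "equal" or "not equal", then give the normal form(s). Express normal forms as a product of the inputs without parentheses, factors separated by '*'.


not equal; the first gives u1 * u3 * u2 * u4 * u5 and the second u5 * u2 * u3 * u4 * u1

In normal form, the first expression is u1 * u3 * u2 * u4 * u5
In normal form, the second expression is u5 * u2 * u3 * u4 * u1
The forms do not match — not equal.


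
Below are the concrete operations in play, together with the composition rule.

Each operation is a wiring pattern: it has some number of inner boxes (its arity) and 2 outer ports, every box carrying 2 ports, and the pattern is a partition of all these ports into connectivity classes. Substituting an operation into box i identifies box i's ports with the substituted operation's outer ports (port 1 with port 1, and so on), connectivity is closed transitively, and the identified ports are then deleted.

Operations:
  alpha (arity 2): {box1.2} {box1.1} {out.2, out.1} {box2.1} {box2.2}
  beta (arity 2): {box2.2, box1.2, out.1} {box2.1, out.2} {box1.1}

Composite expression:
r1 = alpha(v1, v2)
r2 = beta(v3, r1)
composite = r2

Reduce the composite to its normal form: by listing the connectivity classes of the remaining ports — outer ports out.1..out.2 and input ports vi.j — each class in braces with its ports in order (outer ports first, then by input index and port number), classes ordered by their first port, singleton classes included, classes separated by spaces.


{out.1, out.2, v3.2} {v1.1} {v1.2} {v2.1} {v2.2} {v3.1}


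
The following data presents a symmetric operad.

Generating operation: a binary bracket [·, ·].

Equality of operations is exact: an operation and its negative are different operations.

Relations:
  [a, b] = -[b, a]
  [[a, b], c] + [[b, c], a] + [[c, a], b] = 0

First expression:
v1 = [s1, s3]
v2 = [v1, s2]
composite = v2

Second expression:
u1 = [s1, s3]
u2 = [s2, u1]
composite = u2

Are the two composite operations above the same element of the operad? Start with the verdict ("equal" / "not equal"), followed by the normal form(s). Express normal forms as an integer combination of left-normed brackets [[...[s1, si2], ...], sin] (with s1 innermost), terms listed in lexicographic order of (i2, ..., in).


The first expression reduces to [[s1, s3], s2]
The second expression reduces to -[[s1, s3], s2]
Different reductions; not equal.

not equal; first: [[s1, s3], s2]; second: -[[s1, s3], s2]


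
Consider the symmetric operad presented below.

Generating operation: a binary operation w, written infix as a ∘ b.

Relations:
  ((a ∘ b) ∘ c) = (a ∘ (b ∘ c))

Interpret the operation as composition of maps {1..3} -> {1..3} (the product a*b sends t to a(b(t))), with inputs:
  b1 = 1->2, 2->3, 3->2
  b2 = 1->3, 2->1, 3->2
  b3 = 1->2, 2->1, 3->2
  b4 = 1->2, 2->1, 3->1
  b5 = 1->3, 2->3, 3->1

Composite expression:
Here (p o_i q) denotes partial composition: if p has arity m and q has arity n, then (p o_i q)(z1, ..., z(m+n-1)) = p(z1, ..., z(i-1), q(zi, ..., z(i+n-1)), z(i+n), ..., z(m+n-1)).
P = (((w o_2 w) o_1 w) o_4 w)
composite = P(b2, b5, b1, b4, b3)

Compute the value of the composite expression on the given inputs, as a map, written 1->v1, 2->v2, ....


(b2 ∘ b5) = 1->2, 2->2, 3->3
(b4 ∘ b3) = 1->1, 2->2, 3->1
(b1 ∘ (b4 ∘ b3)) = 1->2, 2->3, 3->2
((b2 ∘ b5) ∘ (b1 ∘ (b4 ∘ b3))) = 1->2, 2->3, 3->2

1->2, 2->3, 3->2


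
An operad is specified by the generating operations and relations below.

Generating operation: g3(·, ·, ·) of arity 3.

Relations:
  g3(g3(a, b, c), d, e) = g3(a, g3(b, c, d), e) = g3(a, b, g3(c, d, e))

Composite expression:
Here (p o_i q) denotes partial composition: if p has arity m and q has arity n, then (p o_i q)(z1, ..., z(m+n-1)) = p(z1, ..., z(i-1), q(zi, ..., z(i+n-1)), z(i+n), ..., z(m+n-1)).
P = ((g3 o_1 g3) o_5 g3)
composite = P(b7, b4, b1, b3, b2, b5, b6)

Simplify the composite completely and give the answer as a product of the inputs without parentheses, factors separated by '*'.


b7 * b4 * b1 * b3 * b2 * b5 * b6

Associativity of g3 dissolves the nesting; only the b-input order survives.
g3(b7, b4, b1) reduces to b7 * b4 * b1
g3(b2, b5, b6) reduces to b2 * b5 * b6
g3(g3(b7, b4, b1), b3, g3(b2, b5, b6)) reduces to b7 * b4 * b1 * b3 * b2 * b5 * b6


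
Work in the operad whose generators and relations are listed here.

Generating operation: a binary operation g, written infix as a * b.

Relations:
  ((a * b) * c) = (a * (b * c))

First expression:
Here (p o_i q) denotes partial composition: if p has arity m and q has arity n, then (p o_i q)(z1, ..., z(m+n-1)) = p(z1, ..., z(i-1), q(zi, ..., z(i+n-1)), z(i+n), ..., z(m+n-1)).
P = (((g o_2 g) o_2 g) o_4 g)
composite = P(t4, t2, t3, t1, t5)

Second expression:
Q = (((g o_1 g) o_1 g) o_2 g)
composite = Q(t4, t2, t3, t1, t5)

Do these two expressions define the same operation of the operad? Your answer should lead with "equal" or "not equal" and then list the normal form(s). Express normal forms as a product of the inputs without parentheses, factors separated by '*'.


equal; both compose to t4 * t2 * t3 * t1 * t5

Reducing the first expression gives t4 * t2 * t3 * t1 * t5
Reducing the second expression gives t4 * t2 * t3 * t1 * t5
The normal forms match — equal.


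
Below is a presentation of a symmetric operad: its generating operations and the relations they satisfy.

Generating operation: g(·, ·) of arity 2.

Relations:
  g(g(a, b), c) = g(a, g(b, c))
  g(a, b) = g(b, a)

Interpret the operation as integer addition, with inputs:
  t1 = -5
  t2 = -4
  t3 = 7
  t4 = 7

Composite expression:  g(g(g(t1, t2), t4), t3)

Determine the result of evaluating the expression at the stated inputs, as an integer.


g(t1, t2) = -9
g(g(t1, t2), t4) = -2
g(g(g(t1, t2), t4), t3) = 5

5
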